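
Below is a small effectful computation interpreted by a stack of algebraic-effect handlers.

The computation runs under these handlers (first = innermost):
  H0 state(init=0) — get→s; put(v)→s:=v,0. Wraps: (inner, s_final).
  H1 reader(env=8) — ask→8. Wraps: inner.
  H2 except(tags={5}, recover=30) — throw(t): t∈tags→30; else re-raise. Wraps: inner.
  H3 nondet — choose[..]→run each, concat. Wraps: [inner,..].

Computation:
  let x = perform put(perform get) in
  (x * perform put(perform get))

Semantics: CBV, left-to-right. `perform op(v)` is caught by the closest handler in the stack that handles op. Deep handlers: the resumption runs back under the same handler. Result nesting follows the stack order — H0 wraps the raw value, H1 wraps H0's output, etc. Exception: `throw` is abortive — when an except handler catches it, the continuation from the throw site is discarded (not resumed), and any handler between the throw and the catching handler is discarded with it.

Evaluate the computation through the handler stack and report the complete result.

Answer: [(0, 0)]

Working:
get @ H0 ⇒ 0
put(0) @ H0 ⇒ s:=0
get @ H0 ⇒ 0
put(0) @ H0 ⇒ s:=0
H0 returns (0, 0)
H1 returns (0, 0)
H2 returns (0, 0)
H3 returns [(0, 0)]
= [(0, 0)]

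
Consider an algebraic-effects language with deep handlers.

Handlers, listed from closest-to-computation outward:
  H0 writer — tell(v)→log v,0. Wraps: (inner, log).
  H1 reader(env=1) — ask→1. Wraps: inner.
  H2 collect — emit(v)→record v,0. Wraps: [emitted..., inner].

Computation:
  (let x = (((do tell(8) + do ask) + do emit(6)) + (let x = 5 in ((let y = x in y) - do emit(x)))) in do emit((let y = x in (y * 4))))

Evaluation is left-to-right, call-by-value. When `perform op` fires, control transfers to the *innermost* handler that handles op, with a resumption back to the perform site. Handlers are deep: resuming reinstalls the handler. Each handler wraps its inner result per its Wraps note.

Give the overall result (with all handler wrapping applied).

Answer: [6, 5, 24, (0, (8))]

Evaluation trace:
tell(8) @ H0 ⇒ log+=8
ask @ H1 ⇒ 1
emit(6) @ H2 ⇒ out+=6
emit(5) @ H2 ⇒ out+=5
emit(24) @ H2 ⇒ out+=24
H0 returns (0, (8))
H1 returns (0, (8))
H2 returns [6, 5, 24, (0, (8))]
= [6, 5, 24, (0, (8))]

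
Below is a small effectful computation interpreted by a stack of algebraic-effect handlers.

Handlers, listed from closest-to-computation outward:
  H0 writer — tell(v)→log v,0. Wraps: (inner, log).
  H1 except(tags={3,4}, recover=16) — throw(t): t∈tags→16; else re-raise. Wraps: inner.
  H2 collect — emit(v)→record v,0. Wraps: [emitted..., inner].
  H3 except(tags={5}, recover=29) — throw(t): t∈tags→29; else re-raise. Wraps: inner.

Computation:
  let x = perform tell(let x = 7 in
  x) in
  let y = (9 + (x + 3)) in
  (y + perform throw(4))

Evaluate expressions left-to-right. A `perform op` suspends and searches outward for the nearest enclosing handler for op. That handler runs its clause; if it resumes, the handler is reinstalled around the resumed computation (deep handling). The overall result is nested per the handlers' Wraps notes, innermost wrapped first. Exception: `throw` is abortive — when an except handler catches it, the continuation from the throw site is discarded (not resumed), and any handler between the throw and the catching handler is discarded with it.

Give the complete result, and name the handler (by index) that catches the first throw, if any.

Evaluation trace:
tell(7) @ H0 ⇒ log+=7
throw(4) @ H1 caught ⇒ 16
H2 returns [16]
H3 returns [16]
= [16]

Answer: [16] ; first throw caught by: H1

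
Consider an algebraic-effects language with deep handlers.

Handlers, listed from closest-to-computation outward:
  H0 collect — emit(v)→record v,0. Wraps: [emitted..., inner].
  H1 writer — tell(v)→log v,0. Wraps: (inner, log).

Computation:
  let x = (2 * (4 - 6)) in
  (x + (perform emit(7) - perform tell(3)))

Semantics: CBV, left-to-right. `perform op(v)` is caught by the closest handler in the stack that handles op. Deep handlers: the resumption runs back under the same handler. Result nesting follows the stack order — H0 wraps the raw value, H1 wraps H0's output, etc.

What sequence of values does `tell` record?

Answer: (3)

Step-by-step:
emit(7) @ H0 ⇒ out+=7
tell(3) @ H1 ⇒ log+=3
H0 returns [7, -4]
H1 returns ([7, -4], (3))
= ([7, -4], (3))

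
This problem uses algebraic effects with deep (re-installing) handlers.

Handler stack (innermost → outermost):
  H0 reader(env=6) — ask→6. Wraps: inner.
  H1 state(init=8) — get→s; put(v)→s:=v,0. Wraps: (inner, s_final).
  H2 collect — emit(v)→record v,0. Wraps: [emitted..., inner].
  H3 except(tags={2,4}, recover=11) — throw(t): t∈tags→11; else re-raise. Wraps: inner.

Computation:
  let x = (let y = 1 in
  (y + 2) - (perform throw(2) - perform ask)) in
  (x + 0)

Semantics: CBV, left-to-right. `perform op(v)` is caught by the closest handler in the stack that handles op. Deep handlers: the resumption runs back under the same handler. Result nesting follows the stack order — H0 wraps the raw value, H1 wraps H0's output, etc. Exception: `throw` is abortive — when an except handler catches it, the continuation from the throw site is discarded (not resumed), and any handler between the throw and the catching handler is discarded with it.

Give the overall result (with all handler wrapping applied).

Answer: 11

Evaluation trace:
throw(2) @ H3 caught ⇒ 11
= 11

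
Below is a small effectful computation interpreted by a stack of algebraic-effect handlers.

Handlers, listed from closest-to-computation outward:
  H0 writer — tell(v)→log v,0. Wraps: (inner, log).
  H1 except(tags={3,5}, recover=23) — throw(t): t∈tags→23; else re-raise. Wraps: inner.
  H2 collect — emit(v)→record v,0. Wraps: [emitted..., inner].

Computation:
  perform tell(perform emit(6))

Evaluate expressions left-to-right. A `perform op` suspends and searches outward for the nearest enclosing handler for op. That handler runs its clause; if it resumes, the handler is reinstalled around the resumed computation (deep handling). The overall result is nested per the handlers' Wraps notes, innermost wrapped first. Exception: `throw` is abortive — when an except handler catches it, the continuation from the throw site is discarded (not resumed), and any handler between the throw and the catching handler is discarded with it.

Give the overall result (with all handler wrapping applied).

Working:
emit(6) @ H2 ⇒ out+=6
tell(0) @ H0 ⇒ log+=0
H0 returns (0, (0))
H1 returns (0, (0))
H2 returns [6, (0, (0))]
= [6, (0, (0))]

Answer: [6, (0, (0))]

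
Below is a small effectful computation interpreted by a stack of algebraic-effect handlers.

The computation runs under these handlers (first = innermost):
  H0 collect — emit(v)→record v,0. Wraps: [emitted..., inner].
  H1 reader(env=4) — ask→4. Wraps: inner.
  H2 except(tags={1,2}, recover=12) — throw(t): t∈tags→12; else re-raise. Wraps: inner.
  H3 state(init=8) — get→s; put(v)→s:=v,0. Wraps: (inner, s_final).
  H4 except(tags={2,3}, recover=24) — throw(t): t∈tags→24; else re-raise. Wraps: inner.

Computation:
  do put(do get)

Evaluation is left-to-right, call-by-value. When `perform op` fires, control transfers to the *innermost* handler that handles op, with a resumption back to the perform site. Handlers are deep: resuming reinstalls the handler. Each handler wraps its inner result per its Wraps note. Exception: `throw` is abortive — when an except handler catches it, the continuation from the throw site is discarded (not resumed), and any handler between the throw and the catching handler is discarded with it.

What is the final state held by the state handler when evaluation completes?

Step-by-step:
get @ H3 ⇒ 8
put(8) @ H3 ⇒ s:=8
H0 returns [0]
H1 returns [0]
H2 returns [0]
H3 returns ([0], 8)
H4 returns ([0], 8)
= ([0], 8)

Answer: 8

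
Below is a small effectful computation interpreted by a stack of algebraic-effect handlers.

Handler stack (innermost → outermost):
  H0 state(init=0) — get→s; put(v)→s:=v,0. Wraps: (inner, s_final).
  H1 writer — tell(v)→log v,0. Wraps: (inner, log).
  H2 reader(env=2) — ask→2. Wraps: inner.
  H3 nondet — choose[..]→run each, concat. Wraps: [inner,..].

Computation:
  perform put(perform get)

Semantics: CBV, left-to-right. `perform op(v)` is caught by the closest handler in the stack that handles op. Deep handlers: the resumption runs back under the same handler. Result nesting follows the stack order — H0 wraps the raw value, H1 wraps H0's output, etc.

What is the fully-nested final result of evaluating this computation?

Answer: [((0, 0), ())]

Evaluation trace:
get @ H0 ⇒ 0
put(0) @ H0 ⇒ s:=0
H0 returns (0, 0)
H1 returns ((0, 0), ())
H2 returns ((0, 0), ())
H3 returns [((0, 0), ())]
= [((0, 0), ())]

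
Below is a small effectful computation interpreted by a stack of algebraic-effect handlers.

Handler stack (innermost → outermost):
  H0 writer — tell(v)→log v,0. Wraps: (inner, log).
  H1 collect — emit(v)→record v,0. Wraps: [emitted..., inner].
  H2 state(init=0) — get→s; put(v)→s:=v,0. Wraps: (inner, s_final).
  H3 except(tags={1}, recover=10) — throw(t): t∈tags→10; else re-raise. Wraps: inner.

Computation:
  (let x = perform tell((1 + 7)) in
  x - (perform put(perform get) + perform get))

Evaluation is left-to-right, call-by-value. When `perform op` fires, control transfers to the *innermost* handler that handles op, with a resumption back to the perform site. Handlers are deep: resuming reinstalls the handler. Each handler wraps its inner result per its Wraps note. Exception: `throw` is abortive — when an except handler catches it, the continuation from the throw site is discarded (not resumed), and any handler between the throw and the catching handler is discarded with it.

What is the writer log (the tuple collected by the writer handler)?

Working:
tell(8) @ H0 ⇒ log+=8
get @ H2 ⇒ 0
put(0) @ H2 ⇒ s:=0
get @ H2 ⇒ 0
H0 returns (0, (8))
H1 returns [(0, (8))]
H2 returns ([(0, (8))], 0)
H3 returns ([(0, (8))], 0)
= ([(0, (8))], 0)

Answer: (8)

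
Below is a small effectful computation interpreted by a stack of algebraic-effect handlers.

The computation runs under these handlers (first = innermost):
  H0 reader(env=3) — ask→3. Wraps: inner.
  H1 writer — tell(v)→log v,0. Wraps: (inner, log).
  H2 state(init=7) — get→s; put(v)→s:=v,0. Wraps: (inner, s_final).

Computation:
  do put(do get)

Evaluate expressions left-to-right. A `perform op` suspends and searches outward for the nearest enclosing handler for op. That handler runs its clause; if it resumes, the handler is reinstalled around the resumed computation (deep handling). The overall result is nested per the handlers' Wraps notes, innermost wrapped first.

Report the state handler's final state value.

Answer: 7

Working:
get @ H2 ⇒ 7
put(7) @ H2 ⇒ s:=7
H0 returns 0
H1 returns (0, ())
H2 returns ((0, ()), 7)
= ((0, ()), 7)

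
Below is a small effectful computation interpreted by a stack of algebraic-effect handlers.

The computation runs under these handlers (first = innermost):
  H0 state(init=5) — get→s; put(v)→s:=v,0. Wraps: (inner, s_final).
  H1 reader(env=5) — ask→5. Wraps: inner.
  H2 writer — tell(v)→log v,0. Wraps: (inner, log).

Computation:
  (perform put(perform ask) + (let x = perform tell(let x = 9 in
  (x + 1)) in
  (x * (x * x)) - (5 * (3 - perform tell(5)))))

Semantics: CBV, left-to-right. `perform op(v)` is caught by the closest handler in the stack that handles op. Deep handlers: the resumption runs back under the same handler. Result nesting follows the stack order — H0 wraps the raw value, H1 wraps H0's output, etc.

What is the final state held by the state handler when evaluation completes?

Answer: 5

Step-by-step:
ask @ H1 ⇒ 5
put(5) @ H0 ⇒ s:=5
tell(10) @ H2 ⇒ log+=10
tell(5) @ H2 ⇒ log+=5
H0 returns (-15, 5)
H1 returns (-15, 5)
H2 returns ((-15, 5), (10, 5))
= ((-15, 5), (10, 5))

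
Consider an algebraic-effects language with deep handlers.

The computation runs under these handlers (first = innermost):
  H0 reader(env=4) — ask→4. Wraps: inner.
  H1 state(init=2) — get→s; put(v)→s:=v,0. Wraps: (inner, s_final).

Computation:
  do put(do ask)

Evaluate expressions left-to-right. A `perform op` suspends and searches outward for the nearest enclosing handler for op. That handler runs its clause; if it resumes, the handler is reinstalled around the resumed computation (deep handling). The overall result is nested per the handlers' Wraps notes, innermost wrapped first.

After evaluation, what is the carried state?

Working:
ask @ H0 ⇒ 4
put(4) @ H1 ⇒ s:=4
H0 returns 0
H1 returns (0, 4)
= (0, 4)

Answer: 4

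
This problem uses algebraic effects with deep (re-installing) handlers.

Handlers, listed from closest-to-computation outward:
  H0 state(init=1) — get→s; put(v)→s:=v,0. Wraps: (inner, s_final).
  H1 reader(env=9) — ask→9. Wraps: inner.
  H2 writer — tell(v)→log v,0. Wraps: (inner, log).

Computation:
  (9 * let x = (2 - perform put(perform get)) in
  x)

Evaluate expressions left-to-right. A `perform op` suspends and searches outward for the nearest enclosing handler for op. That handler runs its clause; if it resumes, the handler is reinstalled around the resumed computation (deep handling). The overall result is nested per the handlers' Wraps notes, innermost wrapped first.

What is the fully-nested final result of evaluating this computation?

Working:
get @ H0 ⇒ 1
put(1) @ H0 ⇒ s:=1
H0 returns (18, 1)
H1 returns (18, 1)
H2 returns ((18, 1), ())
= ((18, 1), ())

Answer: ((18, 1), ())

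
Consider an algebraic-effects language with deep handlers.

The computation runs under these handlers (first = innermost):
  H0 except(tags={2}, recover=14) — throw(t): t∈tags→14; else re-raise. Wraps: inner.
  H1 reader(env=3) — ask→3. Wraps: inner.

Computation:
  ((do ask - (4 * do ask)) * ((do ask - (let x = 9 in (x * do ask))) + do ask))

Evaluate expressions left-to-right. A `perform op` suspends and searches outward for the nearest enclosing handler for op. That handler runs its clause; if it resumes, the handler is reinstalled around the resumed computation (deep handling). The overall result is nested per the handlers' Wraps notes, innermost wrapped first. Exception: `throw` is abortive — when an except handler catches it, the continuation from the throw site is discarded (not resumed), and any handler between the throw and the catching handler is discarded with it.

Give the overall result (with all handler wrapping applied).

Evaluation trace:
ask @ H1 ⇒ 3
ask @ H1 ⇒ 3
ask @ H1 ⇒ 3
ask @ H1 ⇒ 3
ask @ H1 ⇒ 3
H0 returns 189
H1 returns 189
= 189

Answer: 189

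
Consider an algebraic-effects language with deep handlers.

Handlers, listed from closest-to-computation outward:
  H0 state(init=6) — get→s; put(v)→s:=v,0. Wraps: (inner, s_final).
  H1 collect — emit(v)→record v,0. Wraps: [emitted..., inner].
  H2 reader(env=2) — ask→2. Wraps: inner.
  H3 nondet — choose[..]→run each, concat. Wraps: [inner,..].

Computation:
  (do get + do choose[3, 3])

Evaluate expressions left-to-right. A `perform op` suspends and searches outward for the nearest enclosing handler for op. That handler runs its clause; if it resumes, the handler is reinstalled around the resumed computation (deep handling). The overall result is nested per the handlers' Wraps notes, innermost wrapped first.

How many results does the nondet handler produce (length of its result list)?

Evaluation trace:
get @ H0 ⇒ 6
choose[3, 3] @ H3
  branch[0] choose=3:
    H0 returns (9, 6)
    H1 returns [(9, 6)]
    H2 returns [(9, 6)]
    H3 returns [[(9, 6)]]
  branch[1] choose=3:
    H0 returns (9, 6)
    H1 returns [(9, 6)]
    H2 returns [(9, 6)]
    H3 returns [[(9, 6)]]
= [[(9, 6)], [(9, 6)]]

Answer: 2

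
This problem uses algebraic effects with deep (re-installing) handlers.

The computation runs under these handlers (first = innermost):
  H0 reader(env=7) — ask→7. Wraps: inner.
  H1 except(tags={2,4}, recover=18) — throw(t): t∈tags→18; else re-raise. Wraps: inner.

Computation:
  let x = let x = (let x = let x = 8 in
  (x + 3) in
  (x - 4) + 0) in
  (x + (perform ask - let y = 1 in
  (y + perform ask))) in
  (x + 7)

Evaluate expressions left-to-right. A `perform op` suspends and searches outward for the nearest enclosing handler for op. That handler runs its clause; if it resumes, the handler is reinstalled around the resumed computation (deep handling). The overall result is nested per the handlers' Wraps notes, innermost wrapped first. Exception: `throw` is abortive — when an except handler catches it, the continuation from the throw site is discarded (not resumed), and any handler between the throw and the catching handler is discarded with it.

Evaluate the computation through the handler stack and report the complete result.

Step-by-step:
ask @ H0 ⇒ 7
ask @ H0 ⇒ 7
H0 returns 13
H1 returns 13
= 13

Answer: 13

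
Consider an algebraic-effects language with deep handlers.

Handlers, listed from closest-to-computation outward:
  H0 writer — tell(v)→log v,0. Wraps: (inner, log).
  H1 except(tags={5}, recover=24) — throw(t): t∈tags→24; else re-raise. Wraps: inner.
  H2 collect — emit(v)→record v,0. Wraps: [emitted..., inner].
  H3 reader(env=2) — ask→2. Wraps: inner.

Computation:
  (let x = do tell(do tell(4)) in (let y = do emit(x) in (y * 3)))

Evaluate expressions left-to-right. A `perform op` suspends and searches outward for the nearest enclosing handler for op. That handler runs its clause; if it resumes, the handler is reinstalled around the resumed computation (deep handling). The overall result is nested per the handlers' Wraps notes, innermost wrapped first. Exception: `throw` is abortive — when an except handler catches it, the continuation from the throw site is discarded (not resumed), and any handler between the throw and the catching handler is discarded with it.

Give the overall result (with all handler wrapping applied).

Answer: [0, (0, (4, 0))]

Evaluation trace:
tell(4) @ H0 ⇒ log+=4
tell(0) @ H0 ⇒ log+=0
emit(0) @ H2 ⇒ out+=0
H0 returns (0, (4, 0))
H1 returns (0, (4, 0))
H2 returns [0, (0, (4, 0))]
H3 returns [0, (0, (4, 0))]
= [0, (0, (4, 0))]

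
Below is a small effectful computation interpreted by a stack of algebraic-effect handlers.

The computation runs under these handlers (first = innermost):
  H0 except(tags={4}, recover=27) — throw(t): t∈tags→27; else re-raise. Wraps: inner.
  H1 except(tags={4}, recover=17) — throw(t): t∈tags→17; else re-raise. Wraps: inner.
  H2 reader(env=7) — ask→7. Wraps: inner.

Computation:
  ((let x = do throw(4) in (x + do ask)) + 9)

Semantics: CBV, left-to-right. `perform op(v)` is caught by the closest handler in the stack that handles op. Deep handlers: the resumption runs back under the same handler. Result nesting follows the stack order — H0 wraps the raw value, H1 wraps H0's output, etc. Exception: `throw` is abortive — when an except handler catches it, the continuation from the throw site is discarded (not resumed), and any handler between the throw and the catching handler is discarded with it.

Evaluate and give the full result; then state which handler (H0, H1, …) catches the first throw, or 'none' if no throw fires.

Answer: 27 ; first throw caught by: H0

Working:
throw(4) @ H0 caught ⇒ 27
H1 returns 27
H2 returns 27
= 27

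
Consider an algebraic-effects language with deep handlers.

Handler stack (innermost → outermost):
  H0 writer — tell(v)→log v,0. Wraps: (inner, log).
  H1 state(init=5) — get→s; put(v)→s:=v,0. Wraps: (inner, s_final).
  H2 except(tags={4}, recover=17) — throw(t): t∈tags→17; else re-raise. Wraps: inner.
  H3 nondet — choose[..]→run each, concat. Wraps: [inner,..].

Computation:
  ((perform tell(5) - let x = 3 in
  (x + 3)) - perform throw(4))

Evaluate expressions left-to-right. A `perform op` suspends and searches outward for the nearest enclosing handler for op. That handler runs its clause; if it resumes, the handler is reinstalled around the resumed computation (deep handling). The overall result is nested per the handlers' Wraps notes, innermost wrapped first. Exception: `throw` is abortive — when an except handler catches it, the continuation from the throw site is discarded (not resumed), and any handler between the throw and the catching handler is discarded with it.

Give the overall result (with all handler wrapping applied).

Working:
tell(5) @ H0 ⇒ log+=5
throw(4) @ H2 caught ⇒ 17
H3 returns [17]
= [17]

Answer: [17]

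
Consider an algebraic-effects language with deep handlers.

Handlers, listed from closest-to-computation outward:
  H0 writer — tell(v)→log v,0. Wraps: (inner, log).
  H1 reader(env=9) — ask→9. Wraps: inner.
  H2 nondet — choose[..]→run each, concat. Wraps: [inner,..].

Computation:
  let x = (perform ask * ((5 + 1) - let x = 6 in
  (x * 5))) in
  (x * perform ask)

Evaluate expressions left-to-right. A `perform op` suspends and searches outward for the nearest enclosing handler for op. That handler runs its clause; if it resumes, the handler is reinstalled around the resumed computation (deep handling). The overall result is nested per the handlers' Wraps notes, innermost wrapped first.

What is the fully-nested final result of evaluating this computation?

Answer: [(-1944, ())]

Working:
ask @ H1 ⇒ 9
ask @ H1 ⇒ 9
H0 returns (-1944, ())
H1 returns (-1944, ())
H2 returns [(-1944, ())]
= [(-1944, ())]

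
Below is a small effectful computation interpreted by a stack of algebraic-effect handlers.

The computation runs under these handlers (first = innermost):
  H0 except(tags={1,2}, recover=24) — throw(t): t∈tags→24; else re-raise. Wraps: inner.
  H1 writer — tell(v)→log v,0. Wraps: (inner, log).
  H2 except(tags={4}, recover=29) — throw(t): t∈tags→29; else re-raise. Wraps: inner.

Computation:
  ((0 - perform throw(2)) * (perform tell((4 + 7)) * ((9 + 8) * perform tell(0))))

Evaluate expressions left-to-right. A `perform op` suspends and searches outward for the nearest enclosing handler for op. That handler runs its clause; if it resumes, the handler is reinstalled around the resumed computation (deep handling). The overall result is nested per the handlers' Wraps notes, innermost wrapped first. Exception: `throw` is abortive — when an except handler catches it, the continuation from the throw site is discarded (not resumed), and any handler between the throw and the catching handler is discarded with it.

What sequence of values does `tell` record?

Step-by-step:
throw(2) @ H0 caught ⇒ 24
H1 returns (24, ())
H2 returns (24, ())
= (24, ())

Answer: ()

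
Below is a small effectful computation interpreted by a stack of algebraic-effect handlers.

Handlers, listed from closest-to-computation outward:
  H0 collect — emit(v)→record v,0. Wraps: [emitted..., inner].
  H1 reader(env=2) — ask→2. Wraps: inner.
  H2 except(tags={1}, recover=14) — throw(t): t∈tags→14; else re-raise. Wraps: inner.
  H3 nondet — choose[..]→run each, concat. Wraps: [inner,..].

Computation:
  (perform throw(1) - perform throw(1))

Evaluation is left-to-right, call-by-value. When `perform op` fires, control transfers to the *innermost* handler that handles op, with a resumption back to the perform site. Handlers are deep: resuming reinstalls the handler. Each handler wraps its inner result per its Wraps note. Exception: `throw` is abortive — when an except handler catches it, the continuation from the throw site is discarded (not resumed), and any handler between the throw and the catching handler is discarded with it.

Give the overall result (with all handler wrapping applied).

Answer: [14]

Evaluation trace:
throw(1) @ H2 caught ⇒ 14
H3 returns [14]
= [14]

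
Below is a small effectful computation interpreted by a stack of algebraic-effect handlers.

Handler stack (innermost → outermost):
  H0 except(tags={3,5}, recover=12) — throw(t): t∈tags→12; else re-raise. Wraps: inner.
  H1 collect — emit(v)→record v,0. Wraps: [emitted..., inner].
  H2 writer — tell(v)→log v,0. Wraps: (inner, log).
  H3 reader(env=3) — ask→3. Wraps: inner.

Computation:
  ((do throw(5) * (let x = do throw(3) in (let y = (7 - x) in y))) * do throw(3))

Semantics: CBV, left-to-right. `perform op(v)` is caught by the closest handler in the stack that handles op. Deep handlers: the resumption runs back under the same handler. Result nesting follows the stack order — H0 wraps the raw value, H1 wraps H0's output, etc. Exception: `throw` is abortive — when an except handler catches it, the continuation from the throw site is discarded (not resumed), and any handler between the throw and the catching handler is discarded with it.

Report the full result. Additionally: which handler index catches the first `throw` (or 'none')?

Answer: ([12], ()) ; first throw caught by: H0

Evaluation trace:
throw(5) @ H0 caught ⇒ 12
H1 returns [12]
H2 returns ([12], ())
H3 returns ([12], ())
= ([12], ())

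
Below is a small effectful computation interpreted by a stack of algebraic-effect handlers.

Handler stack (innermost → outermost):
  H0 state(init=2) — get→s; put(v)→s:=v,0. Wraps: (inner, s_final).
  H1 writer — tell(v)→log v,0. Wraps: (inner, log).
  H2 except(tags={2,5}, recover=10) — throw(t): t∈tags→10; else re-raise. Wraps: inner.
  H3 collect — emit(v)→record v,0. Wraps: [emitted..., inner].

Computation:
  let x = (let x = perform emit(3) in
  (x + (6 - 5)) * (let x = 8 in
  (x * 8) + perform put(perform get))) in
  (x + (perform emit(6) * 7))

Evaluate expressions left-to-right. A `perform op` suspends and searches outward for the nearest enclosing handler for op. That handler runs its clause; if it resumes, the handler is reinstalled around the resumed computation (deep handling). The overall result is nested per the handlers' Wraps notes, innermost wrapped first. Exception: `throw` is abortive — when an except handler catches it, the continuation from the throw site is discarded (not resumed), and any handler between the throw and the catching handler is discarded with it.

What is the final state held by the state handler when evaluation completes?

Answer: 2

Working:
emit(3) @ H3 ⇒ out+=3
get @ H0 ⇒ 2
put(2) @ H0 ⇒ s:=2
emit(6) @ H3 ⇒ out+=6
H0 returns (64, 2)
H1 returns ((64, 2), ())
H2 returns ((64, 2), ())
H3 returns [3, 6, ((64, 2), ())]
= [3, 6, ((64, 2), ())]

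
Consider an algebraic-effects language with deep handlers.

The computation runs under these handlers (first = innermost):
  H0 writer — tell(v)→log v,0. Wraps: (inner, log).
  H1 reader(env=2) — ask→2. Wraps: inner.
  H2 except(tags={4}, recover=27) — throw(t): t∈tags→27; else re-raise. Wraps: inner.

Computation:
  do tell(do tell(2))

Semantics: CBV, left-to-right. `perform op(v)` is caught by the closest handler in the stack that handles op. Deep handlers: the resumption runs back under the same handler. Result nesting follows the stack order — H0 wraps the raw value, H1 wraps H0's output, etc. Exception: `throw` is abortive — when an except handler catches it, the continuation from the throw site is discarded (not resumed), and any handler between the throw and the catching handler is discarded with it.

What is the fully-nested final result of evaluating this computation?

Answer: (0, (2, 0))

Step-by-step:
tell(2) @ H0 ⇒ log+=2
tell(0) @ H0 ⇒ log+=0
H0 returns (0, (2, 0))
H1 returns (0, (2, 0))
H2 returns (0, (2, 0))
= (0, (2, 0))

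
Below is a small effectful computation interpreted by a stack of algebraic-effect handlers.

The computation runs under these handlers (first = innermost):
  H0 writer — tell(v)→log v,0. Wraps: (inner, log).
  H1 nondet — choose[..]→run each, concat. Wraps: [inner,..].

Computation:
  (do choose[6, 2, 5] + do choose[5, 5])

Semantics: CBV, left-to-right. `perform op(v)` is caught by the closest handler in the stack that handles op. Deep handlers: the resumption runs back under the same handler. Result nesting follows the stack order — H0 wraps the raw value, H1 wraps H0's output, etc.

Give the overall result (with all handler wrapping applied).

Answer: [(11, ()), (11, ()), (7, ()), (7, ()), (10, ()), (10, ())]

Evaluation trace:
choose[6, 2, 5] @ H1
  branch[0] choose=6:
    choose[5, 5] @ H1
      branch[0] choose=5:
        H0 returns (11, ())
        H1 returns [(11, ())]
      branch[1] choose=5:
        H0 returns (11, ())
        H1 returns [(11, ())]
  branch[1] choose=2:
    choose[5, 5] @ H1
      branch[0] choose=5:
        H0 returns (7, ())
        H1 returns [(7, ())]
      branch[1] choose=5:
        H0 returns (7, ())
        H1 returns [(7, ())]
  branch[2] choose=5:
    choose[5, 5] @ H1
      branch[0] choose=5:
        H0 returns (10, ())
        H1 returns [(10, ())]
      branch[1] choose=5:
        H0 returns (10, ())
        H1 returns [(10, ())]
= [(11, ()), (11, ()), (7, ()), (7, ()), (10, ()), (10, ())]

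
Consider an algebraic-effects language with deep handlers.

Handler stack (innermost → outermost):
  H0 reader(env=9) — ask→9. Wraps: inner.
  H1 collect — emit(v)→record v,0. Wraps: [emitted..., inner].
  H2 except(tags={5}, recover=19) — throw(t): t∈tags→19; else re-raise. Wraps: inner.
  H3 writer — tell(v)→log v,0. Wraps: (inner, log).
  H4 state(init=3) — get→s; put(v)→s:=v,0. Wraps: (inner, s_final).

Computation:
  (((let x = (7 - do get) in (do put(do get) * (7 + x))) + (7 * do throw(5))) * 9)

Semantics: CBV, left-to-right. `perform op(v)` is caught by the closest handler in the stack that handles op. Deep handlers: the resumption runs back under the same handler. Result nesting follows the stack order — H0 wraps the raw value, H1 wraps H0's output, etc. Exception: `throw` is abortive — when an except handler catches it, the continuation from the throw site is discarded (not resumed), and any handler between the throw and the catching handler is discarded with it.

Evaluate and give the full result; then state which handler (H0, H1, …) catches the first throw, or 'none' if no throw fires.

Working:
get @ H4 ⇒ 3
get @ H4 ⇒ 3
put(3) @ H4 ⇒ s:=3
throw(5) @ H2 caught ⇒ 19
H3 returns (19, ())
H4 returns ((19, ()), 3)
= ((19, ()), 3)

Answer: ((19, ()), 3) ; first throw caught by: H2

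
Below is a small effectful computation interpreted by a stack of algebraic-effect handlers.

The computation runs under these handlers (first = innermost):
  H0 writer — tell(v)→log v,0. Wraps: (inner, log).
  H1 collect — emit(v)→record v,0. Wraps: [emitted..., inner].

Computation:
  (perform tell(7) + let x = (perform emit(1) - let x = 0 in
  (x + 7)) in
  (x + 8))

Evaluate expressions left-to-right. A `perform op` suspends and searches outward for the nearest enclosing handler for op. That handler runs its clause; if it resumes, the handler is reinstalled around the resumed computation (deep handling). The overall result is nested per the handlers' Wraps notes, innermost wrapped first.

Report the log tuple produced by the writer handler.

Answer: (7)

Working:
tell(7) @ H0 ⇒ log+=7
emit(1) @ H1 ⇒ out+=1
H0 returns (1, (7))
H1 returns [1, (1, (7))]
= [1, (1, (7))]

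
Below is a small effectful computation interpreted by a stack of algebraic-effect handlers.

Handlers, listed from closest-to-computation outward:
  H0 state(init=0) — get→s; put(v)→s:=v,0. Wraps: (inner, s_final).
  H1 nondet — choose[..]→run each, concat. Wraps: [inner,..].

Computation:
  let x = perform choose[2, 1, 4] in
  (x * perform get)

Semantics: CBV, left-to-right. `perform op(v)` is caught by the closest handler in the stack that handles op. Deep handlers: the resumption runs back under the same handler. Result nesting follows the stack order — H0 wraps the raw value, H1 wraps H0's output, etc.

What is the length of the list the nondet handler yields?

Answer: 3

Working:
choose[2, 1, 4] @ H1
  branch[0] choose=2:
    get @ H0 ⇒ 0
    H0 returns (0, 0)
    H1 returns [(0, 0)]
  branch[1] choose=1:
    get @ H0 ⇒ 0
    H0 returns (0, 0)
    H1 returns [(0, 0)]
  branch[2] choose=4:
    get @ H0 ⇒ 0
    H0 returns (0, 0)
    H1 returns [(0, 0)]
= [(0, 0), (0, 0), (0, 0)]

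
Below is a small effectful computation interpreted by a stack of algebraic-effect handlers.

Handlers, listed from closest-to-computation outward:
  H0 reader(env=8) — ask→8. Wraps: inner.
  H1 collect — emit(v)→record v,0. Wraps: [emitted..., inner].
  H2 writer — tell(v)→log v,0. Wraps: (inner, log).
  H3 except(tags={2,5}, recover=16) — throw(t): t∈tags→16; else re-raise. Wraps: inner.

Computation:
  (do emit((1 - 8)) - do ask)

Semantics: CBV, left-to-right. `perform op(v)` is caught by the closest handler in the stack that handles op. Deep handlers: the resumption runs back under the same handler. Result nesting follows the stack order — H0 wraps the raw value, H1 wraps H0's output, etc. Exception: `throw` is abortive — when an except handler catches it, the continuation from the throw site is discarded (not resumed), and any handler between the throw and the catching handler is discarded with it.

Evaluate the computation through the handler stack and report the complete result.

Answer: ([-7, -8], ())

Step-by-step:
emit(-7) @ H1 ⇒ out+=-7
ask @ H0 ⇒ 8
H0 returns -8
H1 returns [-7, -8]
H2 returns ([-7, -8], ())
H3 returns ([-7, -8], ())
= ([-7, -8], ())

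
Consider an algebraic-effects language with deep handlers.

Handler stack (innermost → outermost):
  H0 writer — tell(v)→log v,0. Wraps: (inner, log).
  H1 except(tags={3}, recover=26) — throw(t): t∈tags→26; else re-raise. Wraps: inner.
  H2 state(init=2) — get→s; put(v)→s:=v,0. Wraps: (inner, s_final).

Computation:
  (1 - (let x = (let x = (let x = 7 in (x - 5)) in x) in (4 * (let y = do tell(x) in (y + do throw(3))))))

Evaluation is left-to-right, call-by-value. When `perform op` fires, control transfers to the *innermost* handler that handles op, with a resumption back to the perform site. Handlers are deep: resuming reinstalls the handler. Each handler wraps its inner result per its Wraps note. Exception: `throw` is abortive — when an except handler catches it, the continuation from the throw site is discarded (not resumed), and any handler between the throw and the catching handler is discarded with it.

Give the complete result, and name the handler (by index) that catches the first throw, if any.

Working:
tell(2) @ H0 ⇒ log+=2
throw(3) @ H1 caught ⇒ 26
H2 returns (26, 2)
= (26, 2)

Answer: (26, 2) ; first throw caught by: H1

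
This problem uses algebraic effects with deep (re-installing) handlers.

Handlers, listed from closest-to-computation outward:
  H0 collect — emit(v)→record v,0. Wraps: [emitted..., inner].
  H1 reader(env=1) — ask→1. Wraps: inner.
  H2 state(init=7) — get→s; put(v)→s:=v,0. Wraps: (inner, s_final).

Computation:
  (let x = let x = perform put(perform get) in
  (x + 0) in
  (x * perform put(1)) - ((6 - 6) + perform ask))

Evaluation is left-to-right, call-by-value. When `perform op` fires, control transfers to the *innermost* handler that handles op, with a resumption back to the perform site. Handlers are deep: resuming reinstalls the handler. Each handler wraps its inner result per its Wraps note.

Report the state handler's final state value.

Answer: 1

Evaluation trace:
get @ H2 ⇒ 7
put(7) @ H2 ⇒ s:=7
put(1) @ H2 ⇒ s:=1
ask @ H1 ⇒ 1
H0 returns [-1]
H1 returns [-1]
H2 returns ([-1], 1)
= ([-1], 1)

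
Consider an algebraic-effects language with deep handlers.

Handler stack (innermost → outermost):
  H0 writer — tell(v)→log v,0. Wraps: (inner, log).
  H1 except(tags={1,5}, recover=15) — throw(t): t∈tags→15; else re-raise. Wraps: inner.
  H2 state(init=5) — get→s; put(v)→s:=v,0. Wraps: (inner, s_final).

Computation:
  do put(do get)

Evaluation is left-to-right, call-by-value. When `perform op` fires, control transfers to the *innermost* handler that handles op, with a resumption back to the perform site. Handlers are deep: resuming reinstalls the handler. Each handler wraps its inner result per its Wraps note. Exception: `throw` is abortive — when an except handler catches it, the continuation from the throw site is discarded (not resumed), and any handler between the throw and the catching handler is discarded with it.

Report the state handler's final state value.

Evaluation trace:
get @ H2 ⇒ 5
put(5) @ H2 ⇒ s:=5
H0 returns (0, ())
H1 returns (0, ())
H2 returns ((0, ()), 5)
= ((0, ()), 5)

Answer: 5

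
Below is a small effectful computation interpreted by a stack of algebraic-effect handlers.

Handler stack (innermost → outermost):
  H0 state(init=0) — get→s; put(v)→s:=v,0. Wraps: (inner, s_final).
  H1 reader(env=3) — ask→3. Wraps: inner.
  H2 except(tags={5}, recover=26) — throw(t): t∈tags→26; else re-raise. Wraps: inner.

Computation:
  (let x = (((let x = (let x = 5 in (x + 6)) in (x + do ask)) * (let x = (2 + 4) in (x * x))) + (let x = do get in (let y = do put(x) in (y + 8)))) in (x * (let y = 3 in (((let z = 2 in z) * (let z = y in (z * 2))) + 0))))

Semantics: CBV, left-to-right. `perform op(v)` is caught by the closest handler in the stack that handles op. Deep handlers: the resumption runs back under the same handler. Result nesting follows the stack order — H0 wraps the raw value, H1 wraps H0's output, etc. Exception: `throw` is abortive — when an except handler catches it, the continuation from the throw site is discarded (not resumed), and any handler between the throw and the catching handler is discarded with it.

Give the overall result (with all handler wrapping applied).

Evaluation trace:
ask @ H1 ⇒ 3
get @ H0 ⇒ 0
put(0) @ H0 ⇒ s:=0
H0 returns (6144, 0)
H1 returns (6144, 0)
H2 returns (6144, 0)
= (6144, 0)

Answer: (6144, 0)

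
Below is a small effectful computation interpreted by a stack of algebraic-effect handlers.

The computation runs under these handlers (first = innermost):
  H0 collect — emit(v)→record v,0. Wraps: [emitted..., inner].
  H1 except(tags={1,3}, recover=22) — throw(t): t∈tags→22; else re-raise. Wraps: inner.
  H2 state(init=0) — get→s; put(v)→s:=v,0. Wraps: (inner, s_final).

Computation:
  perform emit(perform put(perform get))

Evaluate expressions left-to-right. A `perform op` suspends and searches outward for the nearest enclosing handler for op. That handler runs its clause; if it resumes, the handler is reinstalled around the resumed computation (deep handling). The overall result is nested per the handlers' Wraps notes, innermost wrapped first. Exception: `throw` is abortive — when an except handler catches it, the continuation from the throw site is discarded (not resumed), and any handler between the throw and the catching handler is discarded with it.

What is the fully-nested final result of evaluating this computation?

Working:
get @ H2 ⇒ 0
put(0) @ H2 ⇒ s:=0
emit(0) @ H0 ⇒ out+=0
H0 returns [0, 0]
H1 returns [0, 0]
H2 returns ([0, 0], 0)
= ([0, 0], 0)

Answer: ([0, 0], 0)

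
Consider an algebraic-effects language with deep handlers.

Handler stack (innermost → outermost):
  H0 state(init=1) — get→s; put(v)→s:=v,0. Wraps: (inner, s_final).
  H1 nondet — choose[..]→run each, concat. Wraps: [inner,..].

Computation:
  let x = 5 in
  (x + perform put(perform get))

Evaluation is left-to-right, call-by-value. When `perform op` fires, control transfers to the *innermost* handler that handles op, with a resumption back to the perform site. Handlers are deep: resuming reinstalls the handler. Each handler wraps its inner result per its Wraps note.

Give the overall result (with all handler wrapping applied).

Evaluation trace:
get @ H0 ⇒ 1
put(1) @ H0 ⇒ s:=1
H0 returns (5, 1)
H1 returns [(5, 1)]
= [(5, 1)]

Answer: [(5, 1)]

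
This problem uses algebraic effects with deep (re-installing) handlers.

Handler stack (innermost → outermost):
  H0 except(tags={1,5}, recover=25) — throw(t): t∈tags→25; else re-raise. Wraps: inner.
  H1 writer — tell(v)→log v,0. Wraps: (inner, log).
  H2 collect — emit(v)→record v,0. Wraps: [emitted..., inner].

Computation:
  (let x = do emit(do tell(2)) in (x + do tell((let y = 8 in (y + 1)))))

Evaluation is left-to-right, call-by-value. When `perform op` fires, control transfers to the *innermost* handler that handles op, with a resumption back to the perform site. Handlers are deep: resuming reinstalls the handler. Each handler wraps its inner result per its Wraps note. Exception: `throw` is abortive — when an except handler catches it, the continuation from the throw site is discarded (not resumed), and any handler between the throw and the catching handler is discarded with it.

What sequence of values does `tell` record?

Evaluation trace:
tell(2) @ H1 ⇒ log+=2
emit(0) @ H2 ⇒ out+=0
tell(9) @ H1 ⇒ log+=9
H0 returns 0
H1 returns (0, (2, 9))
H2 returns [0, (0, (2, 9))]
= [0, (0, (2, 9))]

Answer: (2, 9)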